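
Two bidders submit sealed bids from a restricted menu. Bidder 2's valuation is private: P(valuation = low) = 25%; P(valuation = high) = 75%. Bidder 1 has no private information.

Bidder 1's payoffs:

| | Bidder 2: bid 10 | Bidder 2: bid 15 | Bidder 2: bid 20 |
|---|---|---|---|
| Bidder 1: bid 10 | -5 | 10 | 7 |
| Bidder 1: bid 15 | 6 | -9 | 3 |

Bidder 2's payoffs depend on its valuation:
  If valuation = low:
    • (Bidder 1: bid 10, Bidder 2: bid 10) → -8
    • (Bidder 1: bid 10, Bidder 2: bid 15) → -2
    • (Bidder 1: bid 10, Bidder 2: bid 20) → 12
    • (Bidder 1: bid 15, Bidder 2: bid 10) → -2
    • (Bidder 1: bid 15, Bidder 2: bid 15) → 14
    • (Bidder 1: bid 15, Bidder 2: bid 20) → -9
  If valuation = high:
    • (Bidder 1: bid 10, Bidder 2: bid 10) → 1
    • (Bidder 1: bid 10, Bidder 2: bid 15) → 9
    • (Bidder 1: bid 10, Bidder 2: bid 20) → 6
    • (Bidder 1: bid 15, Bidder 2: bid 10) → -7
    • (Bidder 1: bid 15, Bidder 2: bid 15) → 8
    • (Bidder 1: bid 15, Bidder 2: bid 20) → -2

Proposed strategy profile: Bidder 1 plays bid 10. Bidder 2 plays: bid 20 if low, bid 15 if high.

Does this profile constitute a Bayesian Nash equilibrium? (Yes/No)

A profile is a BNE iff every type of every player is best-responding given beliefs about the other side.
Bidder 1 plays bid 10: E[bid 10] = 0.25·(7) + 0.75·(10) = 9.25; E[bid 15] = -6. Best-responding. ✓
Bidder 2 (valuation low), facing bid 10: bid 10 gives -8, bid 15 gives -2, bid 20 gives 12. Proposed bid 20 is best. ✓
Bidder 2 (valuation high), facing bid 10: bid 10 gives 1, bid 15 gives 9, bid 20 gives 6. Proposed bid 15 is best. ✓

Yes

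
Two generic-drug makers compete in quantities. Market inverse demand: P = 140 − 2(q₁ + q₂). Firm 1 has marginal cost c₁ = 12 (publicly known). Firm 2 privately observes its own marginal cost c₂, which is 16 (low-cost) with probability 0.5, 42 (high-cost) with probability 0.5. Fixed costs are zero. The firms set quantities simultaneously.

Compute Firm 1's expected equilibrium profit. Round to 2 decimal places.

Type-c best response for Firm 2: q₂(c) = (140 − c)/4 − q₁/2.
Firm 1 maximizes expected profit; its first-order condition is 140 − 4q₁ − 2E[q₂] − 12 = 0.
Substituting E[q₂] and solving: E[c₂] = 29, so q₁ = (140 − 2·12 + 29)/6 = 24.1667.
E[P] = 140 − 2·(q₁ + E[q₂]) = 60.3333; Firm 1's expected profit = (E[P] − 12)·q₁ = (60.3333 − 12)·24.1667 = 1168.06.

1168.06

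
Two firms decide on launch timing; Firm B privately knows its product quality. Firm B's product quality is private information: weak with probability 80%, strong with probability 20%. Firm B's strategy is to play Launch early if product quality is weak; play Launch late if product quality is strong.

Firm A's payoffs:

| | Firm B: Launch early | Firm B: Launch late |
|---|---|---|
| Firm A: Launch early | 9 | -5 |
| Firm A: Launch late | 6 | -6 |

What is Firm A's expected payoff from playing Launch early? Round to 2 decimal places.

E[Launch early] = 0.8·9 + 0.2·(-5) = 7.2 + (-1) = 6.2

6.20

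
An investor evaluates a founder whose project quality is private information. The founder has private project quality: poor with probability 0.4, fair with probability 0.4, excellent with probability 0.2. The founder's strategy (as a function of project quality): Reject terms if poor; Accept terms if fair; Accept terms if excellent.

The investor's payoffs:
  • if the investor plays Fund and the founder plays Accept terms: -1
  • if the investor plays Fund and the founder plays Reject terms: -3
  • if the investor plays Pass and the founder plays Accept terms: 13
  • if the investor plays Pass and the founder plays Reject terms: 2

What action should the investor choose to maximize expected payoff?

E[Fund] = 0.4·(-3) + 0.4·(-1) + 0.2·(-1) = -1.8
E[Pass] = 0.4·(2) + 0.4·(13) + 0.2·(13) = 8.6
Best response: Pass (8.6 is the largest).

Pass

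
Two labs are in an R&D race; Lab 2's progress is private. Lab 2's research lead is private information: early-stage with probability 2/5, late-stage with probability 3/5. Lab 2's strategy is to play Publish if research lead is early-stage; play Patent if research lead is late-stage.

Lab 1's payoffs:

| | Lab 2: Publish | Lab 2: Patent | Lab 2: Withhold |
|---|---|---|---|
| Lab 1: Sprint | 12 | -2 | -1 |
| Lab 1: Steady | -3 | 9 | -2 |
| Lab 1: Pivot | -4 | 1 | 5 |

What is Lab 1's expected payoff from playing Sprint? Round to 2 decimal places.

3.60

Take the expectation over Lab 2's research lead, weighting each type's action by its prior probability.
E[Sprint] = 2/5·12 + 3/5·(-2) = 24/5 + (-6/5) = 18/5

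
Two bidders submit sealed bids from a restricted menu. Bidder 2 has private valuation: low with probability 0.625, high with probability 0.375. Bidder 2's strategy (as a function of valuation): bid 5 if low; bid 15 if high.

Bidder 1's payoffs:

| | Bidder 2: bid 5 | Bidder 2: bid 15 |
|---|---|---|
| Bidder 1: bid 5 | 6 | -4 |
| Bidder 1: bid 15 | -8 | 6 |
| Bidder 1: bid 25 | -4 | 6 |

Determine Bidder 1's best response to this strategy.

E[bid 5] = 0.625·(6) + 0.375·(-4) = 2.25
E[bid 15] = 0.625·(-8) + 0.375·(6) = -2.75
E[bid 25] = 0.625·(-4) + 0.375·(6) = -0.25
Best response: bid 5 (2.25 is the largest).

bid 5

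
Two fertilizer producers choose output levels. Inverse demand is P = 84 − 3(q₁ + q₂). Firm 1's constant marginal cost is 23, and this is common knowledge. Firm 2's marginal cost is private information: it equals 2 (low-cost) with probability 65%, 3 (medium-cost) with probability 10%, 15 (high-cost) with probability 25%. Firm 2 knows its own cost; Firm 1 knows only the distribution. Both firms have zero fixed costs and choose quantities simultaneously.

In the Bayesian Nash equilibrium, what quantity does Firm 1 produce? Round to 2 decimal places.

4.82

Each type of Firm 2 best-responds to q₁; Firm 1 best-responds to the expected q₂ over Firm 2's types.
Firm 2 with cost c maximizes (84 − 3(q₁+q₂) − c)·q₂, giving q₂(c) = (84 − c − 3q₁)/6.
E[c₂] = 0.65·2 + 0.1·3 + 0.25·15 = 5.35
Firm 1's FOC against E[q₂] yields q₁ = (84 − 2·23 + E[c₂])/9 = (84 − 46 + 5.35)/9 = 4.81667.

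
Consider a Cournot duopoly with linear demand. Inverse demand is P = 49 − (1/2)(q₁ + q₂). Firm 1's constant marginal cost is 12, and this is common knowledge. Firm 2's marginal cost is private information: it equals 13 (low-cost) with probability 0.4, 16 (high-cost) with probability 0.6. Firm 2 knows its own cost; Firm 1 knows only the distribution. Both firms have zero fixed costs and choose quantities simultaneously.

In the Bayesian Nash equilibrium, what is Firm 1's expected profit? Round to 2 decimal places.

Firm 2 with cost c maximizes (49 − (1/2)(q₁+q₂) − c)·q₂, giving q₂(c) = (49 − c − (1/2)q₁).
E[c₂] = 0.4·13 + 0.6·16 = 14.8
Firm 1's FOC against E[q₂] yields q₁ = (49 − 2·12 + E[c₂])/(3/2) = (49 − 24 + 14.8)/(3/2) = 26.5333.
E[P] = 49 − (1/2)·(q₁ + E[q₂]) = 25.2667; Firm 1's expected profit = (E[P] − 12)·q₁ = (25.2667 − 12)·26.5333 = 352.009.

352.01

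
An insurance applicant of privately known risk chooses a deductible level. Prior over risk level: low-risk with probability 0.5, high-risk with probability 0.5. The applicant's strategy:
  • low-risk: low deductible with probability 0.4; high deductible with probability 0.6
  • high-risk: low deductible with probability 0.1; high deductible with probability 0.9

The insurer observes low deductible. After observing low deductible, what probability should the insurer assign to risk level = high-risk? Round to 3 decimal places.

0.200

P(low deductible) = 0.5·0.4 + 0.5·0.1 = 0.25
P(high-risk | low deductible) = (0.5·0.1) / 0.25 = 0.05 / 0.25 = 0.2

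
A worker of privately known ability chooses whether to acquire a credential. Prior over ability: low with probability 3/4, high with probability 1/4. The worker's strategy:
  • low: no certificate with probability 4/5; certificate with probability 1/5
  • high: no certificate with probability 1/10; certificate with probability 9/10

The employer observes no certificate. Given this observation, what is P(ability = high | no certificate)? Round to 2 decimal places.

P(no certificate) = (3/4)·(4/5) + (1/4)·(1/10) = 5/8
P(high | no certificate) = ((1/4)·(1/10)) / (5/8) = (1/40) / (5/8) = 1/25

0.04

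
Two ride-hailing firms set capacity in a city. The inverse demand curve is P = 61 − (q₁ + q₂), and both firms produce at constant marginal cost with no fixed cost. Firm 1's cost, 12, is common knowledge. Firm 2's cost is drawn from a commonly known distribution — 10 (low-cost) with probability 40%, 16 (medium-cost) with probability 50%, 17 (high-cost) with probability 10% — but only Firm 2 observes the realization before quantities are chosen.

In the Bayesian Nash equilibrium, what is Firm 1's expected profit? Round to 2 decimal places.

285.61

Type-c best response for Firm 2: q₂(c) = (61 − c)/2 − q₁/2.
Firm 1 maximizes expected profit; its first-order condition is 61 − 2q₁ − E[q₂] − 12 = 0.
Substituting E[q₂] and solving: E[c₂] = 13.7, so q₁ = (61 − 2·12 + 13.7)/3 = 16.9.
E[P] = 61 − (q₁ + E[q₂]) = 28.9; Firm 1's expected profit = (E[P] − 12)·q₁ = (28.9 − 12)·16.9 = 285.61.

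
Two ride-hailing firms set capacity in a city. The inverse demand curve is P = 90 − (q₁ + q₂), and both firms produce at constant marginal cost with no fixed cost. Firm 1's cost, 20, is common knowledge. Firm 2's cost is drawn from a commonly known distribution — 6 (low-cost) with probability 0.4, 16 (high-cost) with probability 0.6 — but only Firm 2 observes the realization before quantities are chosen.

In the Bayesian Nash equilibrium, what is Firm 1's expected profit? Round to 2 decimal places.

427.11

Firm 2 with cost c maximizes (90 − (q₁+q₂) − c)·q₂, giving q₂(c) = (90 − c − q₁)/2.
E[c₂] = 0.4·6 + 0.6·16 = 12
Firm 1's FOC against E[q₂] yields q₁ = (90 − 2·20 + E[c₂])/3 = (90 − 40 + 12)/3 = 20.6667.
E[P] = 90 − (q₁ + E[q₂]) = 40.6667; Firm 1's expected profit = (E[P] − 20)·q₁ = (40.6667 − 20)·20.6667 = 427.111.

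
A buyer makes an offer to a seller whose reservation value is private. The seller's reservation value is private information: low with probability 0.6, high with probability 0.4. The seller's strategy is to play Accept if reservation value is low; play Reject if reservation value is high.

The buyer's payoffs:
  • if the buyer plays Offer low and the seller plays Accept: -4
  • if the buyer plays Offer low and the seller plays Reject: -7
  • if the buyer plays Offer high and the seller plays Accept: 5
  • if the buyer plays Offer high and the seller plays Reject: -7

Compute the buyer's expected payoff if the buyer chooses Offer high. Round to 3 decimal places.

Take the expectation over the seller's reservation value, weighting each type's action by its prior probability.
E[Offer high] = 0.6·5 + 0.4·(-7) = 3 + (-2.8) = 0.2

0.200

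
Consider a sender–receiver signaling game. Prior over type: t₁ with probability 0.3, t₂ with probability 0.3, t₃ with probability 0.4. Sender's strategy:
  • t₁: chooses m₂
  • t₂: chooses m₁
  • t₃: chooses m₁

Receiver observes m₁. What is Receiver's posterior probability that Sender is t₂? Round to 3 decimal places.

0.429

P(m₁) = 0.3·0 + 0.3·1 + 0.4·1 = 0.7
P(t₂ | m₁) = (0.3·1) / 0.7 = 0.3 / 0.7 = 0.428571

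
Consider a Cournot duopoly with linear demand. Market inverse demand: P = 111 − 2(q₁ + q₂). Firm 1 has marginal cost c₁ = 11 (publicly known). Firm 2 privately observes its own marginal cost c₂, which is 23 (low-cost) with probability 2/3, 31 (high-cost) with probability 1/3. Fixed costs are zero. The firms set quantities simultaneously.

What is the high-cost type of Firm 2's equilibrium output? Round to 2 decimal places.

10.44

Type-c best response for Firm 2: q₂(c) = (111 − c)/4 − q₁/2.
Firm 1 maximizes expected profit; its first-order condition is 111 − 4q₁ − 2E[q₂] − 11 = 0.
Substituting E[q₂] and solving: E[c₂] = 25.6667, so q₁ = (111 − 2·11 + 25.6667)/6 = 19.1111.
q₂(high-cost) = (111 − 31 − 2·19.1111)/4 = 10.4444.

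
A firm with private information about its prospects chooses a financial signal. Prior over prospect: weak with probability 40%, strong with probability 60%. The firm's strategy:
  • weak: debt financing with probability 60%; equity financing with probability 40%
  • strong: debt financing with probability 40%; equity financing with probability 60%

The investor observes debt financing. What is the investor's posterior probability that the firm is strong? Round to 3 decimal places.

0.500

Apply Bayes' rule using the sender's strategy as the likelihood.
P(debt financing) = 0.4·0.6 + 0.6·0.4 = 0.48
P(strong | debt financing) = (0.6·0.4) / 0.48 = 0.24 / 0.48 = 0.5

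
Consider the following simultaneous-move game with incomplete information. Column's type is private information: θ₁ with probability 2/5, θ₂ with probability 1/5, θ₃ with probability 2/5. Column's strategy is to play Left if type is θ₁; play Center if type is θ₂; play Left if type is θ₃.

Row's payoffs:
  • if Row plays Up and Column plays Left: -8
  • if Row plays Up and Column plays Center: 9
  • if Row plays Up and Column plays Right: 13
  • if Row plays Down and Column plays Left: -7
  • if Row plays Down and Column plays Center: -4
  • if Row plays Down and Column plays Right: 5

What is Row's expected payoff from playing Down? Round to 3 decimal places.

E[Down] = 2/5·(-7) + 1/5·(-4) + 2/5·(-7) = (-14/5) + (-4/5) + (-14/5) = -32/5

-6.400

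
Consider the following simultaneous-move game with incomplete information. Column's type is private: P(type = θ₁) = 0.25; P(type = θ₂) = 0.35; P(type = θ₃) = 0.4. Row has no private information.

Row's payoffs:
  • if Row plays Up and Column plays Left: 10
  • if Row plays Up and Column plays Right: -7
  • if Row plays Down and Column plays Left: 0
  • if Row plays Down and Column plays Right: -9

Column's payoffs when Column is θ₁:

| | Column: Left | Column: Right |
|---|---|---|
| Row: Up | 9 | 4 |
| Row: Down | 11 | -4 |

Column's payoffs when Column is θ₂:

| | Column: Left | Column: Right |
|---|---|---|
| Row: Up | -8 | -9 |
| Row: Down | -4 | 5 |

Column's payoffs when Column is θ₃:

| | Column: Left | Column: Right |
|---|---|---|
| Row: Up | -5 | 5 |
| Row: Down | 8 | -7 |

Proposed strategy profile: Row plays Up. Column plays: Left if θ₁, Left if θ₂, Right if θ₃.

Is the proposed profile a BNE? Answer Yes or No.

Row plays Up: E[Up] = 0.25·(10) + 0.35·(10) + 0.4·(-7) = 3.2; E[Down] = -3.6. Best-responding. ✓
Column (type θ₁), facing Up: Left gives 9, Right gives 4. Proposed Left is best. ✓
Column (type θ₂), facing Up: Left gives -8, Right gives -9. Proposed Left is best. ✓
Column (type θ₃), facing Up: Left gives -5, Right gives 5. Proposed Right is best. ✓

Yes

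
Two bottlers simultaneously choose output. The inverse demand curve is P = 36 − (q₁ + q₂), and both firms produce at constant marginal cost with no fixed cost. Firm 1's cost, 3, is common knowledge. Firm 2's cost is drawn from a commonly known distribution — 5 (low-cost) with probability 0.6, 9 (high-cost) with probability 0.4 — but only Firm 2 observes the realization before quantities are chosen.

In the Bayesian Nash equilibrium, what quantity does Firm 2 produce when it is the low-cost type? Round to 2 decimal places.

9.40

Firm 2 with cost c maximizes (36 − (q₁+q₂) − c)·q₂, giving q₂(c) = (36 − c − q₁)/2.
E[c₂] = 0.6·5 + 0.4·9 = 6.6
Firm 1's FOC against E[q₂] yields q₁ = (36 − 2·3 + E[c₂])/3 = (36 − 6 + 6.6)/3 = 12.2.
q₂(low-cost) = (36 − 5 − 12.2)/2 = 9.4.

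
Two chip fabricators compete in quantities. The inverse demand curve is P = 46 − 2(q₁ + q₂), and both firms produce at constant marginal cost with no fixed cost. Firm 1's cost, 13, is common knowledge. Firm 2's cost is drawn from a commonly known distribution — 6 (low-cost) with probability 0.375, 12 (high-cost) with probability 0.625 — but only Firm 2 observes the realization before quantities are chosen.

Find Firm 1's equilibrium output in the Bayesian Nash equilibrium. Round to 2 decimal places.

4.96

Type-c best response for Firm 2: q₂(c) = (46 − c)/4 − q₁/2.
Firm 1 maximizes expected profit; its first-order condition is 46 − 4q₁ − 2E[q₂] − 13 = 0.
Substituting E[q₂] and solving: E[c₂] = 9.75, so q₁ = (46 − 2·13 + 9.75)/6 = 4.95833.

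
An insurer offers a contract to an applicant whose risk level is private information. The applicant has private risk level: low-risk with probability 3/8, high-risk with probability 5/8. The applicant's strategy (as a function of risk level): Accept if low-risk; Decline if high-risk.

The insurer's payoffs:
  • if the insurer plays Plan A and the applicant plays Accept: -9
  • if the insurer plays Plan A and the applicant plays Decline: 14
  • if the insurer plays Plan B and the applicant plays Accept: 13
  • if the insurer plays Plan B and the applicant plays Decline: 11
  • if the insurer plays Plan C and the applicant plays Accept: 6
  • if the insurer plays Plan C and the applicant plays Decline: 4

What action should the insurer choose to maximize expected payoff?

E[Plan A] = 3/8·(-9) + 5/8·(14) = 43/8
E[Plan B] = 3/8·(13) + 5/8·(11) = 47/4
E[Plan C] = 3/8·(6) + 5/8·(4) = 19/4
Best response: Plan B (47/4 is the largest).

Plan B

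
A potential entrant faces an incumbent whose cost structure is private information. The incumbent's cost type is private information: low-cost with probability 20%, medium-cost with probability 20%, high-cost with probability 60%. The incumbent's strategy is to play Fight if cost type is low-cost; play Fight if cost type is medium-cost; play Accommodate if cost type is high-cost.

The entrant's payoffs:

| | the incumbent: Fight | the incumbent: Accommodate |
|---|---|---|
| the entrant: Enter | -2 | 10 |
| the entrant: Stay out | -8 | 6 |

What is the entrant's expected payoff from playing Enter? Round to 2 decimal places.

E[Enter] = 0.2·(-2) + 0.2·(-2) + 0.6·10 = (-0.4) + (-0.4) + 6 = 5.2

5.20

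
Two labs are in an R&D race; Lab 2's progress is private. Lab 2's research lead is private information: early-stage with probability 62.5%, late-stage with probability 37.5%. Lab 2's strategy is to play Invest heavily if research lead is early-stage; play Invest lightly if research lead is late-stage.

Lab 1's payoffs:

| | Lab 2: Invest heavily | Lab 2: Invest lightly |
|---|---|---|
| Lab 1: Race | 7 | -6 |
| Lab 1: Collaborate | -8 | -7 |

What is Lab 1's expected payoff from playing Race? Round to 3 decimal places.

Take the expectation over Lab 2's research lead, weighting each type's action by its prior probability.
E[Race] = 0.625·7 + 0.375·(-6) = 4.375 + (-2.25) = 2.125

2.125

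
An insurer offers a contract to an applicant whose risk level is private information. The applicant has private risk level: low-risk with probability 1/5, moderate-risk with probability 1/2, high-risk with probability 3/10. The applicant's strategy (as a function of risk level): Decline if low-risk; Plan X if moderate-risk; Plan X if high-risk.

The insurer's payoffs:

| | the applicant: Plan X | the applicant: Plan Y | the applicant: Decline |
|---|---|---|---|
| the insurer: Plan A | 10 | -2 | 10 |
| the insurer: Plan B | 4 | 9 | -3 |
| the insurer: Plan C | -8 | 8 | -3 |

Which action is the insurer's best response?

E[Plan A] = 1/5·(10) + 1/2·(10) + 3/10·(10) = 10
E[Plan B] = 1/5·(-3) + 1/2·(4) + 3/10·(4) = 13/5
E[Plan C] = 1/5·(-3) + 1/2·(-8) + 3/10·(-8) = -7
Best response: Plan A (10 is the largest).

Plan A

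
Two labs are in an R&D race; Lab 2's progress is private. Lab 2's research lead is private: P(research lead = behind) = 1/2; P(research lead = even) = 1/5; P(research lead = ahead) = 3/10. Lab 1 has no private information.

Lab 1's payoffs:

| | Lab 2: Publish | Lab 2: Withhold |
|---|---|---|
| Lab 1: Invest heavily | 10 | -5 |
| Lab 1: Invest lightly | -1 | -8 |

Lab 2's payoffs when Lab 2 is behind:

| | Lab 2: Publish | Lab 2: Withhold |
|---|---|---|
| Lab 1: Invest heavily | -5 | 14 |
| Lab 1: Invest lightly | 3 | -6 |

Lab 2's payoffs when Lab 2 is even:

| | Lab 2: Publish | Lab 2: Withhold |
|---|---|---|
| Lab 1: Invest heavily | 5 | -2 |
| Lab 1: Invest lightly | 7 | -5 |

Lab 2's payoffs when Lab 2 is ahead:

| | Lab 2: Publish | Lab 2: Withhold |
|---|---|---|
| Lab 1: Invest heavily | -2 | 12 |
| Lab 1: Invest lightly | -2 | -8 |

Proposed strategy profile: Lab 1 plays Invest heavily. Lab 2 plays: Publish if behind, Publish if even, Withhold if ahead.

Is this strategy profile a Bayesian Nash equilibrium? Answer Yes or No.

No

Lab 1 plays Invest heavily: E[Invest heavily] = 1/2·(10) + 1/5·(10) + 3/10·(-5) = 11/2; E[Invest lightly] = -31/10. Best-responding. ✓
Lab 2 (research lead behind), facing Invest heavily: Publish gives -5, Withhold gives 14. Proposed Publish is not best — profitable deviation exists. ✗
Lab 2 (research lead even), facing Invest heavily: Publish gives 5, Withhold gives -2. Proposed Publish is best. ✓
Lab 2 (research lead ahead), facing Invest heavily: Publish gives -2, Withhold gives 12. Proposed Withhold is best. ✓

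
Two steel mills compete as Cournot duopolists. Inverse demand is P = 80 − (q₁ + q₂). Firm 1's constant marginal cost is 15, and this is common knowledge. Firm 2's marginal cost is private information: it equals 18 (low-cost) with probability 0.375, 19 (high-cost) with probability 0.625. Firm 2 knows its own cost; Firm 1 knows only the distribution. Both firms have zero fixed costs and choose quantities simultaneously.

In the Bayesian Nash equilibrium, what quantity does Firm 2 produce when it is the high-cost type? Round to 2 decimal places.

Firm 2 with cost c maximizes (80 − (q₁+q₂) − c)·q₂, giving q₂(c) = (80 − c − q₁)/2.
E[c₂] = 0.375·18 + 0.625·19 = 18.625
Firm 1's FOC against E[q₂] yields q₁ = (80 − 2·15 + E[c₂])/3 = (80 − 30 + 18.625)/3 = 22.875.
q₂(high-cost) = (80 − 19 − 22.875)/2 = 19.0625.

19.06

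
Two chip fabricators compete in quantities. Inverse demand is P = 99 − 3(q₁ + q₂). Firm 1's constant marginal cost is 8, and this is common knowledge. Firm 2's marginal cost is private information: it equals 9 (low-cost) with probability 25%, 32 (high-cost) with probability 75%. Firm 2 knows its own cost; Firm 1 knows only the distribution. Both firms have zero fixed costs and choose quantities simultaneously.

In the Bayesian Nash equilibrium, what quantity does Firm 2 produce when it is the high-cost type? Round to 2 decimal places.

Firm 2 with cost c maximizes (99 − 3(q₁+q₂) − c)·q₂, giving q₂(c) = (99 − c − 3q₁)/6.
E[c₂] = 0.25·9 + 0.75·32 = 26.25
Firm 1's FOC against E[q₂] yields q₁ = (99 − 2·8 + E[c₂])/9 = (99 − 16 + 26.25)/9 = 12.1389.
q₂(high-cost) = (99 − 32 − 3·12.1389)/6 = 5.09722.

5.10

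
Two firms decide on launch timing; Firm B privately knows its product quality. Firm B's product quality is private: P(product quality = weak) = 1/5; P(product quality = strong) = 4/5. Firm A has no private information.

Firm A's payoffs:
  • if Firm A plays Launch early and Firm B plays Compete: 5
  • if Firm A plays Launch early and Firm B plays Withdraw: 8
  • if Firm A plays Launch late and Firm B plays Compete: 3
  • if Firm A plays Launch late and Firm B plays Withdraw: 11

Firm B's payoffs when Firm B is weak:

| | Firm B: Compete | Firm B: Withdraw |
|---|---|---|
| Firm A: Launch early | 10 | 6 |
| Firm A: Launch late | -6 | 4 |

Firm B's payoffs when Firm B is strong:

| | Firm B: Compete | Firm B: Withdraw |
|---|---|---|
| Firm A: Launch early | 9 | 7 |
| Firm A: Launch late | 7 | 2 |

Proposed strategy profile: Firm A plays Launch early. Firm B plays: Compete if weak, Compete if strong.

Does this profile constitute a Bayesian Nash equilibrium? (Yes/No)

Firm A plays Launch early: E[Launch early] = 1/5·(5) + 4/5·(5) = 5; E[Launch late] = 3. Best-responding. ✓
Firm B (product quality weak), facing Launch early: Compete gives 10, Withdraw gives 6. Proposed Compete is best. ✓
Firm B (product quality strong), facing Launch early: Compete gives 9, Withdraw gives 7. Proposed Compete is best. ✓

Yes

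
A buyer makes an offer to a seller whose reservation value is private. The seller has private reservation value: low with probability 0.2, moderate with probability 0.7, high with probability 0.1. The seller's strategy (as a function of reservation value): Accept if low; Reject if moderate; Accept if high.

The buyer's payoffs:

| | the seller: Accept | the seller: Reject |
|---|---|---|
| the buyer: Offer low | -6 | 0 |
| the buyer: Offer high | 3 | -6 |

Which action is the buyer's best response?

Compute the buyer's expected payoff for each action, taking the expectation over the seller's type.
E[Offer low] = 0.2·(-6) + 0.7·(0) + 0.1·(-6) = -1.8
E[Offer high] = 0.2·(3) + 0.7·(-6) + 0.1·(3) = -3.3
Best response: Offer low (-1.8 is the largest).

Offer low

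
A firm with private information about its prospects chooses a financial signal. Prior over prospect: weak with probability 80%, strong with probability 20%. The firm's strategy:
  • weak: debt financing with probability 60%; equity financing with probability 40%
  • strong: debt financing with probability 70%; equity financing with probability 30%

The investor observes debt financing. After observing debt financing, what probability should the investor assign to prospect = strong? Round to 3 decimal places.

P(debt financing) = 0.8·0.6 + 0.2·0.7 = 0.62
P(strong | debt financing) = (0.2·0.7) / 0.62 = 0.14 / 0.62 = 0.225806

0.226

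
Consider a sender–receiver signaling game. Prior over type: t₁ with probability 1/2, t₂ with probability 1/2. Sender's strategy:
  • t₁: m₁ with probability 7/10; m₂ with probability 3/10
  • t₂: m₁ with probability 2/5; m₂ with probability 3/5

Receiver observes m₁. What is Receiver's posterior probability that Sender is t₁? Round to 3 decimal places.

Apply Bayes' rule using the sender's strategy as the likelihood.
P(m₁) = (1/2)·(7/10) + (1/2)·(2/5) = 11/20
P(t₁ | m₁) = ((1/2)·(7/10)) / (11/20) = (7/20) / (11/20) = 7/11

0.636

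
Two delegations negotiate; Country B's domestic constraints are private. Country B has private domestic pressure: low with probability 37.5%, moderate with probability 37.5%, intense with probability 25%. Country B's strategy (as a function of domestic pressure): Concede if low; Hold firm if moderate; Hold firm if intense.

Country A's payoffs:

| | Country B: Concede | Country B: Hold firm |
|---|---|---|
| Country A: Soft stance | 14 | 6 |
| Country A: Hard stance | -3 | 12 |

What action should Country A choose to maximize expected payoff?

Soft stance

Compute Country A's expected payoff for each action, taking the expectation over Country B's type.
E[Soft stance] = 0.375·(14) + 0.375·(6) + 0.25·(6) = 9
E[Hard stance] = 0.375·(-3) + 0.375·(12) + 0.25·(12) = 6.375
Best response: Soft stance (9 is the largest).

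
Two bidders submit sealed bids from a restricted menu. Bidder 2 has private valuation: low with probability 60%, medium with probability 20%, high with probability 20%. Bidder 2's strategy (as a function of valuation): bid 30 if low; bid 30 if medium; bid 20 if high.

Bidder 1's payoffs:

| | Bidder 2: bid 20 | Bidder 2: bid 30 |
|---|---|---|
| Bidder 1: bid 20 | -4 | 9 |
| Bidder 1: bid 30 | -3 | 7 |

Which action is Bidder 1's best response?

Compute Bidder 1's expected payoff for each action, taking the expectation over Bidder 2's type.
E[bid 20] = 0.6·(9) + 0.2·(9) + 0.2·(-4) = 6.4
E[bid 30] = 0.6·(7) + 0.2·(7) + 0.2·(-3) = 5
Best response: bid 20 (6.4 is the largest).

bid 20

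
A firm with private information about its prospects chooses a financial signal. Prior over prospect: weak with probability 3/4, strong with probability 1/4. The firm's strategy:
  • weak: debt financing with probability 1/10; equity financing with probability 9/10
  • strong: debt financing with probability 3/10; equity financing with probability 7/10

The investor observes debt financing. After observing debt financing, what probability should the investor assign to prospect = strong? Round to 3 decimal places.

P(debt financing) = (3/4)·(1/10) + (1/4)·(3/10) = 3/20
P(strong | debt financing) = ((1/4)·(3/10)) / (3/20) = (3/40) / (3/20) = 1/2

0.500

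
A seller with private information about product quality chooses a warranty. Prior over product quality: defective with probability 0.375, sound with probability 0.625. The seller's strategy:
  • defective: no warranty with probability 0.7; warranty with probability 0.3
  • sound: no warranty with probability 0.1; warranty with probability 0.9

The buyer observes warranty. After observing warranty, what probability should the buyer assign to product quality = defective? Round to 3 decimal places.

0.167

P(warranty) = 0.375·0.3 + 0.625·0.9 = 0.675
P(defective | warranty) = (0.375·0.3) / 0.675 = 0.1125 / 0.675 = 0.166667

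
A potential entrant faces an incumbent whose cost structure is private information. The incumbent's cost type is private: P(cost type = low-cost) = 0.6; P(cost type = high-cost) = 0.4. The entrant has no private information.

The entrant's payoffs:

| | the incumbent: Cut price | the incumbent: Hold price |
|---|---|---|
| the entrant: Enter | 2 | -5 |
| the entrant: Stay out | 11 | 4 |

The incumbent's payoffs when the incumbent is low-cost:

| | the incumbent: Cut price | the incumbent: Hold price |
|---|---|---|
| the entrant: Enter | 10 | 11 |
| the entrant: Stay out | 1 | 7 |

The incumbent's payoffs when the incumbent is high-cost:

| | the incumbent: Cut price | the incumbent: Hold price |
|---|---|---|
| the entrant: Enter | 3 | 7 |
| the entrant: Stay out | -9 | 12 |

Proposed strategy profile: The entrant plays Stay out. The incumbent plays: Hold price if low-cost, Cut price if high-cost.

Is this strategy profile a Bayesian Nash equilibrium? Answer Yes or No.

The entrant plays Stay out: E[Stay out] = 0.6·(4) + 0.4·(11) = 6.8; E[Enter] = -2.2. Best-responding. ✓
The incumbent (cost type low-cost), facing Stay out: Cut price gives 1, Hold price gives 7. Proposed Hold price is best. ✓
The incumbent (cost type high-cost), facing Stay out: Cut price gives -9, Hold price gives 12. Proposed Cut price is not best — profitable deviation exists. ✗

No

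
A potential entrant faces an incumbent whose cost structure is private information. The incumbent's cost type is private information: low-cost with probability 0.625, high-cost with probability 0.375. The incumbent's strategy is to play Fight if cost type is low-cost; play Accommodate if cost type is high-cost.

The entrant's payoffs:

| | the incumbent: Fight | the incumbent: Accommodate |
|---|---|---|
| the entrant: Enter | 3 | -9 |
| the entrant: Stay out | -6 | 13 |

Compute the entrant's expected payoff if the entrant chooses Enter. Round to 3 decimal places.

Take the expectation over the incumbent's cost type, weighting each type's action by its prior probability.
E[Enter] = 0.625·3 + 0.375·(-9) = 1.875 + (-3.375) = -1.5

-1.500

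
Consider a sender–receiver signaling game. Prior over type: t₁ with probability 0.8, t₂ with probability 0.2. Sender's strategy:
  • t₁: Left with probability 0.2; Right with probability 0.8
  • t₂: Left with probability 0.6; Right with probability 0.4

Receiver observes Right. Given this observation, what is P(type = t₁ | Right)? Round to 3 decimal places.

P(Right) = 0.8·0.8 + 0.2·0.4 = 0.72
P(t₁ | Right) = (0.8·0.8) / 0.72 = 0.64 / 0.72 = 0.888889

0.889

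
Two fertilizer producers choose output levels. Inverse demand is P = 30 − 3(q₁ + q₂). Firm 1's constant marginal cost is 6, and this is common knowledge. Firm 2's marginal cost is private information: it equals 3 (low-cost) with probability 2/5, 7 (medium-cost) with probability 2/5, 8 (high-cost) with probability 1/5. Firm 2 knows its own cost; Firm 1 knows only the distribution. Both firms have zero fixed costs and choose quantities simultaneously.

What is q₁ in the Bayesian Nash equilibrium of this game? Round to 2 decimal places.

2.62

Type-c best response for Firm 2: q₂(c) = (30 − c)/6 − q₁/2.
Firm 1 maximizes expected profit; its first-order condition is 30 − 6q₁ − 3E[q₂] − 6 = 0.
Substituting E[q₂] and solving: E[c₂] = 5.6, so q₁ = (30 − 2·6 + 5.6)/9 = 2.62222.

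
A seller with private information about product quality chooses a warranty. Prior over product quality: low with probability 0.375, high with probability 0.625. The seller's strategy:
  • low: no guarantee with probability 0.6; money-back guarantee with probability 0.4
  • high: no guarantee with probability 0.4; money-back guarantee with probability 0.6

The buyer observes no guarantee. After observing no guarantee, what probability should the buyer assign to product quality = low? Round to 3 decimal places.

0.474

P(no guarantee) = 0.375·0.6 + 0.625·0.4 = 0.475
P(low | no guarantee) = (0.375·0.6) / 0.475 = 0.225 / 0.475 = 0.473684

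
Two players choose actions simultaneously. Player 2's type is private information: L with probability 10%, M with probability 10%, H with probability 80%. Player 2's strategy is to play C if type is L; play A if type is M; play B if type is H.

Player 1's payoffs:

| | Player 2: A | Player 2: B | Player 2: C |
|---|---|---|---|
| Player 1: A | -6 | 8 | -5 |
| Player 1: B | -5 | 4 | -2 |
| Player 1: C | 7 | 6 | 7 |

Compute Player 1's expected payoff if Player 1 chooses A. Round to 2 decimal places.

Take the expectation over Player 2's type, weighting each type's action by its prior probability.
E[A] = 0.1·(-5) + 0.1·(-6) + 0.8·8 = (-0.5) + (-0.6) + 6.4 = 5.3

5.30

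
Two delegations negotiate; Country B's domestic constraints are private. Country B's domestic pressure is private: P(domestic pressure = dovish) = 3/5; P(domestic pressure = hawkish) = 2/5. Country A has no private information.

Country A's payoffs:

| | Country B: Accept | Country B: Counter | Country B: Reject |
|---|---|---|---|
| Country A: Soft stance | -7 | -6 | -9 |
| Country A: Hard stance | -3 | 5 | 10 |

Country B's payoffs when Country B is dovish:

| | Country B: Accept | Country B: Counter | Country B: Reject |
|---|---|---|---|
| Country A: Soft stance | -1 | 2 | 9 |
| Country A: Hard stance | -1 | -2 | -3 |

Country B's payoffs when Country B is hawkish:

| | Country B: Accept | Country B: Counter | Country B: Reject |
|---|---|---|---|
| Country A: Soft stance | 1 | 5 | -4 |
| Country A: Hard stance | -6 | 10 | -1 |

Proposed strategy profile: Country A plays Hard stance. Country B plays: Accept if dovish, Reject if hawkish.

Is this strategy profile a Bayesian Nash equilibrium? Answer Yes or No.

Country A plays Hard stance: E[Hard stance] = 3/5·(-3) + 2/5·(10) = 11/5; E[Soft stance] = -39/5. Best-responding. ✓
Country B (domestic pressure dovish), facing Hard stance: Accept gives -1, Counter gives -2, Reject gives -3. Proposed Accept is best. ✓
Country B (domestic pressure hawkish), facing Hard stance: Accept gives -6, Counter gives 10, Reject gives -1. Proposed Reject is not best — profitable deviation exists. ✗

No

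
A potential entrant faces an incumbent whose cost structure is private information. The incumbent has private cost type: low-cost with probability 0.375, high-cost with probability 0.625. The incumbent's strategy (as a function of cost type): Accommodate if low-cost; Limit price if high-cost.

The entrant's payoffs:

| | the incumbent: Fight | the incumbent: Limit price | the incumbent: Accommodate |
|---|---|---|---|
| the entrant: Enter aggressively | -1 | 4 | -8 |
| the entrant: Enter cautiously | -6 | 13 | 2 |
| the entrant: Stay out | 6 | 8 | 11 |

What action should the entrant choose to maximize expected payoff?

E[Enter aggressively] = 0.375·(-8) + 0.625·(4) = -0.5
E[Enter cautiously] = 0.375·(2) + 0.625·(13) = 8.875
E[Stay out] = 0.375·(11) + 0.625·(8) = 9.125
Best response: Stay out (9.125 is the largest).

Stay out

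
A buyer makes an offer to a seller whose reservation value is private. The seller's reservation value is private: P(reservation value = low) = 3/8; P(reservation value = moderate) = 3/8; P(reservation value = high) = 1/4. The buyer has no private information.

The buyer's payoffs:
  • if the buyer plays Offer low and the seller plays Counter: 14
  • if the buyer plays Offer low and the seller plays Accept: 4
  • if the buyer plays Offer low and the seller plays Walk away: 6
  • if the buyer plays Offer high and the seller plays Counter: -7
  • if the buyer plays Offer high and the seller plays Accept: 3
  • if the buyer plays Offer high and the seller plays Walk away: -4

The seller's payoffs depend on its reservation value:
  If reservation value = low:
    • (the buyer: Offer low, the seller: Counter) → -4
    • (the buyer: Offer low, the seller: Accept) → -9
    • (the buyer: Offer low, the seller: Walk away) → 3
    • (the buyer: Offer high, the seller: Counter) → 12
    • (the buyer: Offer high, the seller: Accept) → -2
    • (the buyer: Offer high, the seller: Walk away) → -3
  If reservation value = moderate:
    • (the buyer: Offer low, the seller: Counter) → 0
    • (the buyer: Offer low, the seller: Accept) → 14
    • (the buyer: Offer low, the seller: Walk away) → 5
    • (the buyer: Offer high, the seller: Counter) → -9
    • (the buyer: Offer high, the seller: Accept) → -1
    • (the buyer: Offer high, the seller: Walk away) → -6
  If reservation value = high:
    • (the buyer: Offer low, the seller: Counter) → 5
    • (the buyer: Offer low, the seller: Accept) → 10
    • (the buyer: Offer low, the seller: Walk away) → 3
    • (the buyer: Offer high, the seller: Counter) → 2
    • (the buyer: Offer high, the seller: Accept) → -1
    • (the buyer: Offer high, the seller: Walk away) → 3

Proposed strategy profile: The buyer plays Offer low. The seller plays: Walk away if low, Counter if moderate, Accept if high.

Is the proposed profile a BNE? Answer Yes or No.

No

The buyer plays Offer low: E[Offer low] = 3/8·(6) + 3/8·(14) + 1/4·(4) = 17/2; E[Offer high] = -27/8. Best-responding. ✓
The seller (reservation value low), facing Offer low: Counter gives -4, Accept gives -9, Walk away gives 3. Proposed Walk away is best. ✓
The seller (reservation value moderate), facing Offer low: Counter gives 0, Accept gives 14, Walk away gives 5. Proposed Counter is not best — profitable deviation exists. ✗
The seller (reservation value high), facing Offer low: Counter gives 5, Accept gives 10, Walk away gives 3. Proposed Accept is best. ✓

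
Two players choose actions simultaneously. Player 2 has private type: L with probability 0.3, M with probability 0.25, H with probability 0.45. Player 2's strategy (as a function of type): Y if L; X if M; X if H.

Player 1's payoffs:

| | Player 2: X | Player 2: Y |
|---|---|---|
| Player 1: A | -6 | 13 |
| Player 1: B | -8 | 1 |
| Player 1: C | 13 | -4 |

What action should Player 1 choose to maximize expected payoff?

C

Compute Player 1's expected payoff for each action, taking the expectation over Player 2's type.
E[A] = 0.3·(13) + 0.25·(-6) + 0.45·(-6) = -0.3
E[B] = 0.3·(1) + 0.25·(-8) + 0.45·(-8) = -5.3
E[C] = 0.3·(-4) + 0.25·(13) + 0.45·(13) = 7.9
Best response: C (7.9 is the largest).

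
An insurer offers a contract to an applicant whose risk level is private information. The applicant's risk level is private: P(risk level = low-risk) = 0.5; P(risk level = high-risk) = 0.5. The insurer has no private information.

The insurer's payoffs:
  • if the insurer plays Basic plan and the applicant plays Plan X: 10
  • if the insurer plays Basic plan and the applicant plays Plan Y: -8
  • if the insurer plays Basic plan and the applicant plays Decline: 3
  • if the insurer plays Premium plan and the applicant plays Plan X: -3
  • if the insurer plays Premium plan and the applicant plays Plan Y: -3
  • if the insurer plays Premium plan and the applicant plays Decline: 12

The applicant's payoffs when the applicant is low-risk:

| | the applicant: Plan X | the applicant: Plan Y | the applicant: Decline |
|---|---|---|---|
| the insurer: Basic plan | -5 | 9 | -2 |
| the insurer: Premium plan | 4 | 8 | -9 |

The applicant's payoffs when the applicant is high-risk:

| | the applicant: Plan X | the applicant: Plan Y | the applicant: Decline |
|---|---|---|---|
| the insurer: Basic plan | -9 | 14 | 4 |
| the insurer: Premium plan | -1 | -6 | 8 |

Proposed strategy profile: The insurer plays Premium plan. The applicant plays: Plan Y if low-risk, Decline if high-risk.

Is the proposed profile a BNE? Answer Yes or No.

The insurer plays Premium plan: E[Premium plan] = 0.5·(-3) + 0.5·(12) = 4.5; E[Basic plan] = -2.5. Best-responding. ✓
The applicant (risk level low-risk), facing Premium plan: Plan X gives 4, Plan Y gives 8, Decline gives -9. Proposed Plan Y is best. ✓
The applicant (risk level high-risk), facing Premium plan: Plan X gives -1, Plan Y gives -6, Decline gives 8. Proposed Decline is best. ✓

Yes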